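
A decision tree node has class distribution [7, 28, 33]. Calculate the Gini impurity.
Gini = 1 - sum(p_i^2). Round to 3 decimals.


Total = 68. Proportions: 7/68, 28/68, 33/68. sum(p_i^2) = 0.4157. Gini = 1 - 0.4157 = 0.5843, which rounds to 0.584.

0.584


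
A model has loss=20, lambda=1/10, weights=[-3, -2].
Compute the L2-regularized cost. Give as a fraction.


L2 sq norm = sum(w^2) = 13. J = 20 + 1/10 * 13 = 213/10.

213/10


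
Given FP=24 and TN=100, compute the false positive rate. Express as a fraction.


FPR = FP / (FP + TN) = 24 / 124 = 6/31.

6/31


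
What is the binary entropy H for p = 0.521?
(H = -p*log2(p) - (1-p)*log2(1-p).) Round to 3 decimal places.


H = -0.521*log2(0.521) - 0.479*log2(0.479) = 0.999.

0.999


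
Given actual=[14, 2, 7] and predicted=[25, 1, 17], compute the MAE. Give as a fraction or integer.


MAE = (1/3) * (|14-25|=11 + |2-1|=1 + |7-17|=10). Sum = 22. MAE = 22/3.

22/3


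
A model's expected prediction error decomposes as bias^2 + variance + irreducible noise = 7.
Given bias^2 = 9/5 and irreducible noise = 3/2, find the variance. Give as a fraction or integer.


Total error = bias^2 + variance + irreducible noise. So variance = 7 - 9/5 - 3/2 = 37/10.

37/10


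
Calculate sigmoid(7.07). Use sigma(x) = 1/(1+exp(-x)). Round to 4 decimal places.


sigma(7.07) = 1/(1+e^(-7.07)) = 1/(1+0.000850) = 1/1.000850 = 0.9992.

0.9992


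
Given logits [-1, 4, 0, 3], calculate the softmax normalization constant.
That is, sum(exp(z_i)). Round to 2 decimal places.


Denom = e^-1=0.3679 + e^4=54.5982 + e^0=1.0000 + e^3=20.0855. Sum = 76.0516, which rounds to 76.05.

76.05


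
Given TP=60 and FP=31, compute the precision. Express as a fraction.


Precision = TP / (TP + FP) = 60 / 91 = 60/91.

60/91


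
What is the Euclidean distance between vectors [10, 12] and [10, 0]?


d = sqrt(sum of squared differences). (10-10)^2=0, (12-0)^2=144. Sum = 144.

12


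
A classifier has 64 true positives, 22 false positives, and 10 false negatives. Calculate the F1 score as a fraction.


Precision = 64/86 = 32/43. Recall = 64/74 = 32/37. F1 = 2*P*R/(P+R) = 4/5.

4/5


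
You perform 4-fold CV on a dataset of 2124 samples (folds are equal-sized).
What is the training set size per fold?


Each validation fold has 2124/4 = 531 samples. Training set = 2124 - 531 = 1593.

1593


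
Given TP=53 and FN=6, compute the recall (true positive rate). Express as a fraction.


Recall = TP / (TP + FN) = 53 / 59 = 53/59.

53/59


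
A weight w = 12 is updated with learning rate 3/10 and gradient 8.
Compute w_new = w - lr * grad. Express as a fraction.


w_new = 12 - 3/10 * 8 = 12 - 12/5 = 48/5.

48/5


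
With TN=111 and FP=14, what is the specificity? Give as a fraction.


Specificity = TN / (TN + FP) = 111 / 125 = 111/125.

111/125


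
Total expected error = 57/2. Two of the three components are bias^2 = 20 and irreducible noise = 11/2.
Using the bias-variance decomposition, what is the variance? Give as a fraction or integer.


Total error = bias^2 + variance + irreducible noise. So variance = 57/2 - 20 - 11/2 = 3.

3


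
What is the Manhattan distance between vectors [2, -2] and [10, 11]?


d = sum of absolute differences: |2-10|=8 + |-2-11|=13 = 21.

21


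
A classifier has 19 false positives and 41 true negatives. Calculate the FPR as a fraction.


FPR = FP / (FP + TN) = 19 / 60 = 19/60.

19/60


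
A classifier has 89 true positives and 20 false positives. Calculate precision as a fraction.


Precision = TP / (TP + FP) = 89 / 109 = 89/109.

89/109


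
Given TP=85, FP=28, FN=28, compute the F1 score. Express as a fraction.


Precision = 85/113 = 85/113. Recall = 85/113 = 85/113. F1 = 2*P*R/(P+R) = 85/113.

85/113


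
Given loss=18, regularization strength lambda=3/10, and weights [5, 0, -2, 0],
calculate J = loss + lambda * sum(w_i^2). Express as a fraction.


L2 sq norm = sum(w^2) = 29. J = 18 + 3/10 * 29 = 267/10.

267/10


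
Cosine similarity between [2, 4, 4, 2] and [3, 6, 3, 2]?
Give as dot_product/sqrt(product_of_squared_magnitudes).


dot = 46. |a|^2 = 40, |b|^2 = 58. cos = 46/sqrt(2320).

46/sqrt(2320)


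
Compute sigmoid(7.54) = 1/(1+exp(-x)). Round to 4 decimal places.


sigma(7.54) = 1/(1+e^(-7.54)) = 1/(1+0.000531) = 1/1.000531 = 0.9995.

0.9995


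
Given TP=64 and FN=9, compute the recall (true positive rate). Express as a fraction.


Recall = TP / (TP + FN) = 64 / 73 = 64/73.

64/73


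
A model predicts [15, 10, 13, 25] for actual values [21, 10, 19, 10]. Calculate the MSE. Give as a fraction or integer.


MSE = (1/4) * ((21-15)^2=36 + (10-10)^2=0 + (19-13)^2=36 + (10-25)^2=225). Sum = 297. MSE = 297/4.

297/4


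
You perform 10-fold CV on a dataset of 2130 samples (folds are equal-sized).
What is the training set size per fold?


Each validation fold has 2130/10 = 213 samples. Training set = 2130 - 213 = 1917.

1917


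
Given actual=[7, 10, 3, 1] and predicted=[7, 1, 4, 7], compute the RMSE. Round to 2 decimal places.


MSE = 29.5000. RMSE = sqrt(29.5000) = 5.43.

5.43


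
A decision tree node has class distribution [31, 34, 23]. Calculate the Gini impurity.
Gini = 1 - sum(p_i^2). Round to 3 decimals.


Total = 88. Proportions: 31/88, 34/88, 23/88. sum(p_i^2) = 0.3417. Gini = 1 - 0.3417 = 0.6583, which rounds to 0.658.

0.658


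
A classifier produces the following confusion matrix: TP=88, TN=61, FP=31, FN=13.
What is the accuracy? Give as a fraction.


Accuracy = (TP + TN) / (TP + TN + FP + FN) = (88 + 61) / 193 = 149/193.

149/193


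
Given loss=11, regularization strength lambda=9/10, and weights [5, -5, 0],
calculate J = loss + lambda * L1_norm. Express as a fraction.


L1 norm = sum(|w|) = 10. J = 11 + 9/10 * 10 = 20.

20


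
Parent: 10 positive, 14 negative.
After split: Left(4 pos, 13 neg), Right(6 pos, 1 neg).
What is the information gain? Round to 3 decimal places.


H(parent) = 0.9799. H(left) = 0.7871, H(right) = 0.5917. Weighted = (17/24)*0.7871 + (7/24)*0.5917 = 0.7301. IG = 0.9799 - 0.7301 = 0.2498, which rounds to 0.250.

0.250


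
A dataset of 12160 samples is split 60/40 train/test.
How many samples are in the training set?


Test set = 12160 * 40% = 4864. Training set = 12160 - 4864 = 7296.

7296


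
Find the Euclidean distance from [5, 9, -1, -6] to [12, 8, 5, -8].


d = sqrt(sum of squared differences). (5-12)^2=49, (9-8)^2=1, (-1-5)^2=36, (-6--8)^2=4. Sum = 90.

sqrt(90)


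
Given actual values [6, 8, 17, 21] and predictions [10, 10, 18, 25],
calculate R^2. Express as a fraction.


Mean(y) = 13. SS_res = 37. SS_tot = 154. R^2 = 1 - 37/(154) = 117/154.

117/154


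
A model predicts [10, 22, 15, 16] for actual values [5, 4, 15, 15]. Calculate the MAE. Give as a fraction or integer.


MAE = (1/4) * (|5-10|=5 + |4-22|=18 + |15-15|=0 + |15-16|=1). Sum = 24. MAE = 6.

6


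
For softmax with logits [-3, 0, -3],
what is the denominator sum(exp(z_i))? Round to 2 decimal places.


Denom = e^-3=0.0498 + e^0=1.0000 + e^-3=0.0498. Sum = 1.0996, which rounds to 1.10.

1.10


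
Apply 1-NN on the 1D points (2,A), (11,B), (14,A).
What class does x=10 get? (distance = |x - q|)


Distances: |2-10|=8, |11-10|=1, |14-10|=4. 1 nearest: (11,B). Counts: {'B': 1}. Majority class: B.

B


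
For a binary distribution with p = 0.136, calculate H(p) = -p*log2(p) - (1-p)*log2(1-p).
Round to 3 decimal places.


H = -0.136*log2(0.136) - 0.864*log2(0.864) = 0.574.

0.574


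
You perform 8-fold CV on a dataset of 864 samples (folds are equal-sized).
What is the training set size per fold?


Each validation fold has 864/8 = 108 samples. Training set = 864 - 108 = 756.

756


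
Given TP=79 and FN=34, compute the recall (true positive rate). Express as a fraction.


Recall = TP / (TP + FN) = 79 / 113 = 79/113.

79/113


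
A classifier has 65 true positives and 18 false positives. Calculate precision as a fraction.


Precision = TP / (TP + FP) = 65 / 83 = 65/83.

65/83


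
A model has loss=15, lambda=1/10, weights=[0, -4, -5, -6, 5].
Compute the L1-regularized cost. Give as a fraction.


L1 norm = sum(|w|) = 20. J = 15 + 1/10 * 20 = 17.

17


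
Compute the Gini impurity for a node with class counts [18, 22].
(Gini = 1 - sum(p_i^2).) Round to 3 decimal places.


Total = 40. Proportions: 18/40, 22/40. sum(p_i^2) = 0.5050. Gini = 1 - 0.5050 = 0.4950, which rounds to 0.495.

0.495


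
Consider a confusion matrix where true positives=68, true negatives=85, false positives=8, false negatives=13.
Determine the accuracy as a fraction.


Accuracy = (TP + TN) / (TP + TN + FP + FN) = (68 + 85) / 174 = 51/58.

51/58


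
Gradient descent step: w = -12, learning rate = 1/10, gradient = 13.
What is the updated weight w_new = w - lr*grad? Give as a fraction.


w_new = -12 - 1/10 * 13 = -12 - 13/10 = -133/10.

-133/10


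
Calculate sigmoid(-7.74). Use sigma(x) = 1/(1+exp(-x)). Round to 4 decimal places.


sigma(-7.74) = 1/(1+e^(7.74)) = 1/(1+2298.472383) = 1/2299.472383 = 0.0004.

0.0004


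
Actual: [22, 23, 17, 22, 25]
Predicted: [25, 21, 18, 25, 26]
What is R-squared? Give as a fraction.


Mean(y) = 109/5. SS_res = 24. SS_tot = 174/5. R^2 = 1 - 24/(174/5) = 9/29.

9/29


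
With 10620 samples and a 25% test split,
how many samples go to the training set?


Test set = 10620 * 25% = 2655. Training set = 10620 - 2655 = 7965.

7965


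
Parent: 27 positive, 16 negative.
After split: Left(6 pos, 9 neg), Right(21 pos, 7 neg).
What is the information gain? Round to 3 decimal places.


H(parent) = 0.9523. H(left) = 0.9710, H(right) = 0.8113. Weighted = (15/43)*0.9710 + (28/43)*0.8113 = 0.8670. IG = 0.9523 - 0.8670 = 0.0853, which rounds to 0.085.

0.085


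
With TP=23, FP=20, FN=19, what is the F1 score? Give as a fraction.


Precision = 23/43 = 23/43. Recall = 23/42 = 23/42. F1 = 2*P*R/(P+R) = 46/85.

46/85


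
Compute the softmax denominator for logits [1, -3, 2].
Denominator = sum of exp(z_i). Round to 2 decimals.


Denom = e^1=2.7183 + e^-3=0.0498 + e^2=7.3891. Sum = 10.1572, which rounds to 10.16.

10.16


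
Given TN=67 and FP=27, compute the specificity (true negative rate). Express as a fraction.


Specificity = TN / (TN + FP) = 67 / 94 = 67/94.

67/94


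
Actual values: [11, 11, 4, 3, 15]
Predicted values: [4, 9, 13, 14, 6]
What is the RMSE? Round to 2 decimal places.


MSE = 67.2000. RMSE = sqrt(67.2000) = 8.20.

8.20


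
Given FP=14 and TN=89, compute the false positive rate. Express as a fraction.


FPR = FP / (FP + TN) = 14 / 103 = 14/103.

14/103


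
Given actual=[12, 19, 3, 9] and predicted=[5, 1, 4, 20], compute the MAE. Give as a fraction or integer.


MAE = (1/4) * (|12-5|=7 + |19-1|=18 + |3-4|=1 + |9-20|=11). Sum = 37. MAE = 37/4.

37/4


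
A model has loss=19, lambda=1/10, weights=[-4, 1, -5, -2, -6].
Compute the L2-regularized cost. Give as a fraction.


L2 sq norm = sum(w^2) = 82. J = 19 + 1/10 * 82 = 136/5.

136/5


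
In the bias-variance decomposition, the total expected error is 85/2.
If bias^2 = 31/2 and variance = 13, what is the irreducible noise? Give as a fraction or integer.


Total error = bias^2 + variance + irreducible noise. So irreducible noise = 85/2 - 31/2 - 13 = 14.

14


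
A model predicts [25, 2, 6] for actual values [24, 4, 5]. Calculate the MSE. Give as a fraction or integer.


MSE = (1/3) * ((24-25)^2=1 + (4-2)^2=4 + (5-6)^2=1). Sum = 6. MSE = 2.

2


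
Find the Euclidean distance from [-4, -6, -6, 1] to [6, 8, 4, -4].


d = sqrt(sum of squared differences). (-4-6)^2=100, (-6-8)^2=196, (-6-4)^2=100, (1--4)^2=25. Sum = 421.

sqrt(421)


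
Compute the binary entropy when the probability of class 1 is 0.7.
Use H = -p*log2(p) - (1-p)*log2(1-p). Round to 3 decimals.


H = -0.7*log2(0.7) - 0.3*log2(0.3) = 0.881.

0.881


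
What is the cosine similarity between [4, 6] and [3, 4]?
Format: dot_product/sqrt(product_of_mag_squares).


dot = 36. |a|^2 = 52, |b|^2 = 25. cos = 36/sqrt(1300).

36/sqrt(1300)


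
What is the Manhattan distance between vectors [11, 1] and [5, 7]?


d = sum of absolute differences: |11-5|=6 + |1-7|=6 = 12.

12


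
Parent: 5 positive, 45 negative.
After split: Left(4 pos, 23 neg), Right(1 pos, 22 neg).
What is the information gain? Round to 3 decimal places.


H(parent) = 0.4690. H(left) = 0.6052, H(right) = 0.2580. Weighted = (27/50)*0.6052 + (23/50)*0.2580 = 0.4455. IG = 0.4690 - 0.4455 = 0.0235, which rounds to 0.024.

0.024


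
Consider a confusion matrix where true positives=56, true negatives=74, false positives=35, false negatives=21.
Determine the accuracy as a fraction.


Accuracy = (TP + TN) / (TP + TN + FP + FN) = (56 + 74) / 186 = 65/93.

65/93


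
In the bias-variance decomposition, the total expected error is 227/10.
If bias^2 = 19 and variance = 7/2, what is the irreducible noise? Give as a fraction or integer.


Total error = bias^2 + variance + irreducible noise. So irreducible noise = 227/10 - 19 - 7/2 = 1/5.

1/5


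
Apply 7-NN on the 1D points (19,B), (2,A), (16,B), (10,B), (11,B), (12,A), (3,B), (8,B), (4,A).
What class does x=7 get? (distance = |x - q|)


Distances: |19-7|=12, |2-7|=5, |16-7|=9, |10-7|=3, |11-7|=4, |12-7|=5, |3-7|=4, |8-7|=1, |4-7|=3. 7 nearest: (8,B), (4,A), (10,B), (11,B), (3,B), (2,A), (12,A). Counts: {'B': 4, 'A': 3}. Majority class: B.

B


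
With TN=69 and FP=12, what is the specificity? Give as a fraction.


Specificity = TN / (TN + FP) = 69 / 81 = 23/27.

23/27


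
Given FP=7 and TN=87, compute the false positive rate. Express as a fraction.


FPR = FP / (FP + TN) = 7 / 94 = 7/94.

7/94


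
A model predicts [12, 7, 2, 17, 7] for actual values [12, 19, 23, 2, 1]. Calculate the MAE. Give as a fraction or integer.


MAE = (1/5) * (|12-12|=0 + |19-7|=12 + |23-2|=21 + |2-17|=15 + |1-7|=6). Sum = 54. MAE = 54/5.

54/5


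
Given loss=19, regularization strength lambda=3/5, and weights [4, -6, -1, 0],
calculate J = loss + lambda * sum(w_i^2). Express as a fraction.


L2 sq norm = sum(w^2) = 53. J = 19 + 3/5 * 53 = 254/5.

254/5


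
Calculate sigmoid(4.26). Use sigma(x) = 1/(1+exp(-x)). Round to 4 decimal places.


sigma(4.26) = 1/(1+e^(-4.26)) = 1/(1+0.014122) = 1/1.014122 = 0.9861.

0.9861


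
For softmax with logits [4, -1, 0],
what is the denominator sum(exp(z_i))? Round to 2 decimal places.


Denom = e^4=54.5982 + e^-1=0.3679 + e^0=1.0000. Sum = 55.9661, which rounds to 55.97.

55.97


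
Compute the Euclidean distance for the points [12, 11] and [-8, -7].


d = sqrt(sum of squared differences). (12--8)^2=400, (11--7)^2=324. Sum = 724.

sqrt(724)


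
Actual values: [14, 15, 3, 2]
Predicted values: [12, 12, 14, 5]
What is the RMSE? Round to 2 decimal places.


MSE = 35.7500. RMSE = sqrt(35.7500) = 5.98.

5.98


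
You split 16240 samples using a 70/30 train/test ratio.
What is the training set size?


Test set = 16240 * 30% = 4872. Training set = 16240 - 4872 = 11368.

11368


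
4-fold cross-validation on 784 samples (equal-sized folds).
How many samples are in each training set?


Each validation fold has 784/4 = 196 samples. Training set = 784 - 196 = 588.

588


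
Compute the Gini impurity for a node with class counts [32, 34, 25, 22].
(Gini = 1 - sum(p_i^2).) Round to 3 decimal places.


Total = 113. Proportions: 32/113, 34/113, 25/113, 22/113. sum(p_i^2) = 0.2576. Gini = 1 - 0.2576 = 0.7424, which rounds to 0.742.

0.742


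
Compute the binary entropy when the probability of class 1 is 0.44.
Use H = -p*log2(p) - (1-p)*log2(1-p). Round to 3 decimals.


H = -0.44*log2(0.44) - 0.56*log2(0.56) = 0.990.

0.990


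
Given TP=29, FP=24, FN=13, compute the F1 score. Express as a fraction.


Precision = 29/53 = 29/53. Recall = 29/42 = 29/42. F1 = 2*P*R/(P+R) = 58/95.

58/95


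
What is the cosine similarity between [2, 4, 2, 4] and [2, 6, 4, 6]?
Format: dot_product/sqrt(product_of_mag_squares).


dot = 60. |a|^2 = 40, |b|^2 = 92. cos = 60/sqrt(3680).

60/sqrt(3680)


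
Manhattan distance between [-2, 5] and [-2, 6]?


d = sum of absolute differences: |-2--2|=0 + |5-6|=1 = 1.

1


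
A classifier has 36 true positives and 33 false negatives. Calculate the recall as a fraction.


Recall = TP / (TP + FN) = 36 / 69 = 12/23.

12/23


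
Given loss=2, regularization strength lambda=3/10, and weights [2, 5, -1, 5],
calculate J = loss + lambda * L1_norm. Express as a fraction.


L1 norm = sum(|w|) = 13. J = 2 + 3/10 * 13 = 59/10.

59/10


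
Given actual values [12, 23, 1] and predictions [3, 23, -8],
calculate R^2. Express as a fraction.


Mean(y) = 12. SS_res = 162. SS_tot = 242. R^2 = 1 - 162/(242) = 40/121.

40/121


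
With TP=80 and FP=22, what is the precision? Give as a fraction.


Precision = TP / (TP + FP) = 80 / 102 = 40/51.

40/51


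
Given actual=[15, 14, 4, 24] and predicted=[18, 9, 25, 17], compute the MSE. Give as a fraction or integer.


MSE = (1/4) * ((15-18)^2=9 + (14-9)^2=25 + (4-25)^2=441 + (24-17)^2=49). Sum = 524. MSE = 131.

131


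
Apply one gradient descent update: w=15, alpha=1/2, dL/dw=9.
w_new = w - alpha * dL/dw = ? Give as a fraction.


w_new = 15 - 1/2 * 9 = 15 - 9/2 = 21/2.

21/2


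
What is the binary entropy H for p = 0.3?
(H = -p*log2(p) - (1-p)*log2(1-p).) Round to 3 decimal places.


H = -0.3*log2(0.3) - 0.7*log2(0.7) = 0.881.

0.881


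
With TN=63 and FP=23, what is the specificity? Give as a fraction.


Specificity = TN / (TN + FP) = 63 / 86 = 63/86.

63/86


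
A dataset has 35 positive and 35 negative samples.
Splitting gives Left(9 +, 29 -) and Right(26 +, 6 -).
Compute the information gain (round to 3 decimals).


H(parent) = 1.0000. H(left) = 0.7897, H(right) = 0.6962. Weighted = (38/70)*0.7897 + (32/70)*0.6962 = 0.7470. IG = 1.0000 - 0.7470 = 0.2530, which rounds to 0.253.

0.253


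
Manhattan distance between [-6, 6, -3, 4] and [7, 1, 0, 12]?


d = sum of absolute differences: |-6-7|=13 + |6-1|=5 + |-3-0|=3 + |4-12|=8 = 29.

29


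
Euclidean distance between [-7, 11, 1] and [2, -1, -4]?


d = sqrt(sum of squared differences). (-7-2)^2=81, (11--1)^2=144, (1--4)^2=25. Sum = 250.

sqrt(250)


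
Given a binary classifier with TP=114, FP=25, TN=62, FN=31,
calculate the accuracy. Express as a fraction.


Accuracy = (TP + TN) / (TP + TN + FP + FN) = (114 + 62) / 232 = 22/29.

22/29


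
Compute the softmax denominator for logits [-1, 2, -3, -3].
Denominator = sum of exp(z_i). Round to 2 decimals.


Denom = e^-1=0.3679 + e^2=7.3891 + e^-3=0.0498 + e^-3=0.0498. Sum = 7.8566, which rounds to 7.86.

7.86


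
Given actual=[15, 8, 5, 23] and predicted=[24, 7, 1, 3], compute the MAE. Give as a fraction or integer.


MAE = (1/4) * (|15-24|=9 + |8-7|=1 + |5-1|=4 + |23-3|=20). Sum = 34. MAE = 17/2.

17/2


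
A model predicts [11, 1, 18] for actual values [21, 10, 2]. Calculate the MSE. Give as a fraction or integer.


MSE = (1/3) * ((21-11)^2=100 + (10-1)^2=81 + (2-18)^2=256). Sum = 437. MSE = 437/3.

437/3


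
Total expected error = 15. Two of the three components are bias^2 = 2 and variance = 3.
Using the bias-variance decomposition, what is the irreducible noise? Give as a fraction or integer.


Total error = bias^2 + variance + irreducible noise. So irreducible noise = 15 - 2 - 3 = 10.

10


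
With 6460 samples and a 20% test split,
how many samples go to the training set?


Test set = 6460 * 20% = 1292. Training set = 6460 - 1292 = 5168.

5168


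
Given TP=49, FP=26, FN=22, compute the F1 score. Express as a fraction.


Precision = 49/75 = 49/75. Recall = 49/71 = 49/71. F1 = 2*P*R/(P+R) = 49/73.

49/73


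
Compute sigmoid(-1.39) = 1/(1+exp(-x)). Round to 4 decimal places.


sigma(-1.39) = 1/(1+e^(1.39)) = 1/(1+4.014850) = 1/5.014850 = 0.1994.

0.1994


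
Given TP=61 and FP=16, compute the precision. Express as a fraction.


Precision = TP / (TP + FP) = 61 / 77 = 61/77.

61/77


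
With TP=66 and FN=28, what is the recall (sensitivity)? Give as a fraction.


Recall = TP / (TP + FN) = 66 / 94 = 33/47.

33/47


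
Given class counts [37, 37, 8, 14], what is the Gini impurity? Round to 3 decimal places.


Total = 96. Proportions: 37/96, 37/96, 8/96, 14/96. sum(p_i^2) = 0.3253. Gini = 1 - 0.3253 = 0.6747, which rounds to 0.675.

0.675


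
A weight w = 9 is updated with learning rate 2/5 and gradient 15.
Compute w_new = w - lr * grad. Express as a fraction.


w_new = 9 - 2/5 * 15 = 9 - 6 = 3.

3


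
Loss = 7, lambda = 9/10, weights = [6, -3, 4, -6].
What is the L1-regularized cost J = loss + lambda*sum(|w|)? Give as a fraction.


L1 norm = sum(|w|) = 19. J = 7 + 9/10 * 19 = 241/10.

241/10


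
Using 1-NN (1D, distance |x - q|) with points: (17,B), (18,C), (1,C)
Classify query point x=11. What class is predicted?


Distances: |17-11|=6, |18-11|=7, |1-11|=10. 1 nearest: (17,B). Counts: {'B': 1}. Majority class: B.

B


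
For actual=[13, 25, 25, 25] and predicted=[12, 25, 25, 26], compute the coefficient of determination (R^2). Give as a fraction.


Mean(y) = 22. SS_res = 2. SS_tot = 108. R^2 = 1 - 2/(108) = 53/54.

53/54


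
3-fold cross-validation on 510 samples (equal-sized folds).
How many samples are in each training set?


Each validation fold has 510/3 = 170 samples. Training set = 510 - 170 = 340.

340


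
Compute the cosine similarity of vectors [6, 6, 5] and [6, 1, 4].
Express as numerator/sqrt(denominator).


dot = 62. |a|^2 = 97, |b|^2 = 53. cos = 62/sqrt(5141).

62/sqrt(5141)


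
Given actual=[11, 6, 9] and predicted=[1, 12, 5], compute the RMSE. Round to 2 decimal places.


MSE = 50.6667. RMSE = sqrt(50.6667) = 7.12.

7.12


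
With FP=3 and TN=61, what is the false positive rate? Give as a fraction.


FPR = FP / (FP + TN) = 3 / 64 = 3/64.

3/64


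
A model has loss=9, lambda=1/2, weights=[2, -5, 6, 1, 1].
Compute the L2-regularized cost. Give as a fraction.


L2 sq norm = sum(w^2) = 67. J = 9 + 1/2 * 67 = 85/2.

85/2


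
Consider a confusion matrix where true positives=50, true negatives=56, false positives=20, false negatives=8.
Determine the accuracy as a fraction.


Accuracy = (TP + TN) / (TP + TN + FP + FN) = (50 + 56) / 134 = 53/67.

53/67


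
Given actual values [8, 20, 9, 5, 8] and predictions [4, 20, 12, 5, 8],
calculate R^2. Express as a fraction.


Mean(y) = 10. SS_res = 25. SS_tot = 134. R^2 = 1 - 25/(134) = 109/134.

109/134


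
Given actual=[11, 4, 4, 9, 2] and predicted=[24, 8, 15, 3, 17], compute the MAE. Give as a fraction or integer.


MAE = (1/5) * (|11-24|=13 + |4-8|=4 + |4-15|=11 + |9-3|=6 + |2-17|=15). Sum = 49. MAE = 49/5.

49/5


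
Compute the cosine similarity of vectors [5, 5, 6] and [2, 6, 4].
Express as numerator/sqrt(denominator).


dot = 64. |a|^2 = 86, |b|^2 = 56. cos = 64/sqrt(4816).

64/sqrt(4816)


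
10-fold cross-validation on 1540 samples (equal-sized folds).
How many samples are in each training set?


Each validation fold has 1540/10 = 154 samples. Training set = 1540 - 154 = 1386.

1386


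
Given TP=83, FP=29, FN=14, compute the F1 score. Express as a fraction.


Precision = 83/112 = 83/112. Recall = 83/97 = 83/97. F1 = 2*P*R/(P+R) = 166/209.

166/209


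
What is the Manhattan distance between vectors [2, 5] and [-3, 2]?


d = sum of absolute differences: |2--3|=5 + |5-2|=3 = 8.

8


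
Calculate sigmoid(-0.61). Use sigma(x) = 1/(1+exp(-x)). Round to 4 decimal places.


sigma(-0.61) = 1/(1+e^(0.61)) = 1/(1+1.840431) = 1/2.840431 = 0.3521.

0.3521


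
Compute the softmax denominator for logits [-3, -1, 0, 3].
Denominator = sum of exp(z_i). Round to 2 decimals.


Denom = e^-3=0.0498 + e^-1=0.3679 + e^0=1.0000 + e^3=20.0855. Sum = 21.5032, which rounds to 21.50.

21.50


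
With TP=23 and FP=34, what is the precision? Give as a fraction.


Precision = TP / (TP + FP) = 23 / 57 = 23/57.

23/57


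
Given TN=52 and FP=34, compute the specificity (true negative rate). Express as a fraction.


Specificity = TN / (TN + FP) = 52 / 86 = 26/43.

26/43


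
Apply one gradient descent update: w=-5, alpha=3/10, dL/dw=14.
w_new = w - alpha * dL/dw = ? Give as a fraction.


w_new = -5 - 3/10 * 14 = -5 - 21/5 = -46/5.

-46/5


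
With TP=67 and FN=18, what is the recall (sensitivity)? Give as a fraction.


Recall = TP / (TP + FN) = 67 / 85 = 67/85.

67/85


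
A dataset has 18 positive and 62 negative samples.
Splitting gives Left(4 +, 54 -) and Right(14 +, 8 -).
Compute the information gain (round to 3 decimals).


H(parent) = 0.7692. H(left) = 0.3621, H(right) = 0.9457. Weighted = (58/80)*0.3621 + (22/80)*0.9457 = 0.5226. IG = 0.7692 - 0.5226 = 0.2466, which rounds to 0.247.

0.247


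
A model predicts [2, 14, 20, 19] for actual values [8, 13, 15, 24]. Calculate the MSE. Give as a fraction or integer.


MSE = (1/4) * ((8-2)^2=36 + (13-14)^2=1 + (15-20)^2=25 + (24-19)^2=25). Sum = 87. MSE = 87/4.

87/4


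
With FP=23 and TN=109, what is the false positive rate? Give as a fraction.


FPR = FP / (FP + TN) = 23 / 132 = 23/132.

23/132


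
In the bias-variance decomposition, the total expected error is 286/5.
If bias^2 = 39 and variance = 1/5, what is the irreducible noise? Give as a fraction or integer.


Total error = bias^2 + variance + irreducible noise. So irreducible noise = 286/5 - 39 - 1/5 = 18.

18


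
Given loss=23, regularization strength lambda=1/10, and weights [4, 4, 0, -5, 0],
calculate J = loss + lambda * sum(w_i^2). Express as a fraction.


L2 sq norm = sum(w^2) = 57. J = 23 + 1/10 * 57 = 287/10.

287/10


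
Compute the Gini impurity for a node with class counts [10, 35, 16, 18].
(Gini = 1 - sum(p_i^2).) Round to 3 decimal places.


Total = 79. Proportions: 10/79, 35/79, 16/79, 18/79. sum(p_i^2) = 0.3052. Gini = 1 - 0.3052 = 0.6948, which rounds to 0.695.

0.695


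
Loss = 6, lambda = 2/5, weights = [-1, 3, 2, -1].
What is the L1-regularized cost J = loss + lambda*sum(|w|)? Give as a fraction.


L1 norm = sum(|w|) = 7. J = 6 + 2/5 * 7 = 44/5.

44/5


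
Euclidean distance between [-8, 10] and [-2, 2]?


d = sqrt(sum of squared differences). (-8--2)^2=36, (10-2)^2=64. Sum = 100.

10


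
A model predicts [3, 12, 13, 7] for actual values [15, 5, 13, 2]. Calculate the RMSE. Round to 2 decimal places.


MSE = 54.5000. RMSE = sqrt(54.5000) = 7.38.

7.38


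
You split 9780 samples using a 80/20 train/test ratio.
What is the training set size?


Test set = 9780 * 20% = 1956. Training set = 9780 - 1956 = 7824.

7824


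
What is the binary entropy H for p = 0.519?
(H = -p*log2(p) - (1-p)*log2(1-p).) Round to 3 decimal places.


H = -0.519*log2(0.519) - 0.481*log2(0.481) = 0.999.

0.999


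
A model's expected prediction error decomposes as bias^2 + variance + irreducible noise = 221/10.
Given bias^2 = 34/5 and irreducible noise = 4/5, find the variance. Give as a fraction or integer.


Total error = bias^2 + variance + irreducible noise. So variance = 221/10 - 34/5 - 4/5 = 29/2.

29/2


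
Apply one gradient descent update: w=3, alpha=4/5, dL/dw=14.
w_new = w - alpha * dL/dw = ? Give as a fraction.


w_new = 3 - 4/5 * 14 = 3 - 56/5 = -41/5.

-41/5


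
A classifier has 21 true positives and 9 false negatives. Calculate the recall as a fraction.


Recall = TP / (TP + FN) = 21 / 30 = 7/10.

7/10


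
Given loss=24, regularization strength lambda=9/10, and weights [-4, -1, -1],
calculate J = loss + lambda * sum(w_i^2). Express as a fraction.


L2 sq norm = sum(w^2) = 18. J = 24 + 9/10 * 18 = 201/5.

201/5


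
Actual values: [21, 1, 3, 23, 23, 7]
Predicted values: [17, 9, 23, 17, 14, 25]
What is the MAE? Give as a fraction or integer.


MAE = (1/6) * (|21-17|=4 + |1-9|=8 + |3-23|=20 + |23-17|=6 + |23-14|=9 + |7-25|=18). Sum = 65. MAE = 65/6.

65/6


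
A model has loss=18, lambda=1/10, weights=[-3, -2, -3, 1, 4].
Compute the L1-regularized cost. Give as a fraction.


L1 norm = sum(|w|) = 13. J = 18 + 1/10 * 13 = 193/10.

193/10


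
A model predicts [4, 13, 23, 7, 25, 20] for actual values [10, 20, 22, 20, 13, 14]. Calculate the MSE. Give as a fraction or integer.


MSE = (1/6) * ((10-4)^2=36 + (20-13)^2=49 + (22-23)^2=1 + (20-7)^2=169 + (13-25)^2=144 + (14-20)^2=36). Sum = 435. MSE = 145/2.

145/2


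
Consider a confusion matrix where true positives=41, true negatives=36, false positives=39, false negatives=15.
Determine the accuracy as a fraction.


Accuracy = (TP + TN) / (TP + TN + FP + FN) = (41 + 36) / 131 = 77/131.

77/131


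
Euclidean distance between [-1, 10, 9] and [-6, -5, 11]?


d = sqrt(sum of squared differences). (-1--6)^2=25, (10--5)^2=225, (9-11)^2=4. Sum = 254.

sqrt(254)


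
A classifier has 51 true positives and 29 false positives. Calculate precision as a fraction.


Precision = TP / (TP + FP) = 51 / 80 = 51/80.

51/80


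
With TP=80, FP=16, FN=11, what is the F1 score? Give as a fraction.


Precision = 80/96 = 5/6. Recall = 80/91 = 80/91. F1 = 2*P*R/(P+R) = 160/187.

160/187


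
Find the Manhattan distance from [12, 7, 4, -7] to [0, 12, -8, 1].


d = sum of absolute differences: |12-0|=12 + |7-12|=5 + |4--8|=12 + |-7-1|=8 = 37.

37


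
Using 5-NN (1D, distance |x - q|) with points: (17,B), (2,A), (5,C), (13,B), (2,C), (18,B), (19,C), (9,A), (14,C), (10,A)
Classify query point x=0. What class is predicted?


Distances: |17-0|=17, |2-0|=2, |5-0|=5, |13-0|=13, |2-0|=2, |18-0|=18, |19-0|=19, |9-0|=9, |14-0|=14, |10-0|=10. 5 nearest: (2,A), (2,C), (5,C), (9,A), (10,A). Counts: {'A': 3, 'C': 2}. Majority class: A.

A


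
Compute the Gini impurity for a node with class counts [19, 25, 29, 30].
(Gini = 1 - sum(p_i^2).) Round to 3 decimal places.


Total = 103. Proportions: 19/103, 25/103, 29/103, 30/103. sum(p_i^2) = 0.2570. Gini = 1 - 0.2570 = 0.7430, which rounds to 0.743.

0.743


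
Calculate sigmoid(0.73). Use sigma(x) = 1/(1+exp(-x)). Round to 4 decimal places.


sigma(0.73) = 1/(1+e^(-0.73)) = 1/(1+0.481909) = 1/1.481909 = 0.6748.

0.6748


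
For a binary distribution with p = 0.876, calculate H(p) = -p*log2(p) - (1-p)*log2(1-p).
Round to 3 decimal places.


H = -0.876*log2(0.876) - 0.124*log2(0.124) = 0.541.

0.541


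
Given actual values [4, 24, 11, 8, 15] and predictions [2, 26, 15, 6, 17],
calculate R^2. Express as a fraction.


Mean(y) = 62/5. SS_res = 32. SS_tot = 1166/5. R^2 = 1 - 32/(1166/5) = 503/583.

503/583


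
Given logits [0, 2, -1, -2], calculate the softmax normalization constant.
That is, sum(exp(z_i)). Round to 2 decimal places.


Denom = e^0=1.0000 + e^2=7.3891 + e^-1=0.3679 + e^-2=0.1353. Sum = 8.8923, which rounds to 8.89.

8.89


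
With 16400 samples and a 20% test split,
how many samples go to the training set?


Test set = 16400 * 20% = 3280. Training set = 16400 - 3280 = 13120.

13120


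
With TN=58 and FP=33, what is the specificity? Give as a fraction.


Specificity = TN / (TN + FP) = 58 / 91 = 58/91.

58/91


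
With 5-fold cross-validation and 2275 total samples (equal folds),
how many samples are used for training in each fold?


Each validation fold has 2275/5 = 455 samples. Training set = 2275 - 455 = 1820.

1820


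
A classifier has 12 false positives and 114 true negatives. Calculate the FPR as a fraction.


FPR = FP / (FP + TN) = 12 / 126 = 2/21.

2/21


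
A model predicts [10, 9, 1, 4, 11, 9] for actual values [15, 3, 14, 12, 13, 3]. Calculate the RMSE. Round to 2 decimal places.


MSE = 55.6667. RMSE = sqrt(55.6667) = 7.46.

7.46


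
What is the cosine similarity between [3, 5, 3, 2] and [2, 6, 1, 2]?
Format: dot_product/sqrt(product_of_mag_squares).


dot = 43. |a|^2 = 47, |b|^2 = 45. cos = 43/sqrt(2115).

43/sqrt(2115)


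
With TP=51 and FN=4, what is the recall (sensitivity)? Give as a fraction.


Recall = TP / (TP + FN) = 51 / 55 = 51/55.

51/55


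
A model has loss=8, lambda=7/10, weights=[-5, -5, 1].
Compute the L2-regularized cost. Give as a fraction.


L2 sq norm = sum(w^2) = 51. J = 8 + 7/10 * 51 = 437/10.

437/10


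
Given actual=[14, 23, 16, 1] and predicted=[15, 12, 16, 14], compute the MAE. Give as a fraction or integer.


MAE = (1/4) * (|14-15|=1 + |23-12|=11 + |16-16|=0 + |1-14|=13). Sum = 25. MAE = 25/4.

25/4


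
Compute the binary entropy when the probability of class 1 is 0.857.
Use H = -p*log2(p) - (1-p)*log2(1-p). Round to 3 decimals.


H = -0.857*log2(0.857) - 0.143*log2(0.143) = 0.592.

0.592


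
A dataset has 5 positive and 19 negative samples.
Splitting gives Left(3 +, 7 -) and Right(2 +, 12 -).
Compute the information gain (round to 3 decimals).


H(parent) = 0.7383. H(left) = 0.8813, H(right) = 0.5917. Weighted = (10/24)*0.8813 + (14/24)*0.5917 = 0.7124. IG = 0.7383 - 0.7124 = 0.0259, which rounds to 0.026.

0.026


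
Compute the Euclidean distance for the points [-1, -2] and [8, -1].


d = sqrt(sum of squared differences). (-1-8)^2=81, (-2--1)^2=1. Sum = 82.

sqrt(82)


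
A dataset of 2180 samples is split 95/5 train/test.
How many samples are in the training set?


Test set = 2180 * 5% = 109. Training set = 2180 - 109 = 2071.

2071


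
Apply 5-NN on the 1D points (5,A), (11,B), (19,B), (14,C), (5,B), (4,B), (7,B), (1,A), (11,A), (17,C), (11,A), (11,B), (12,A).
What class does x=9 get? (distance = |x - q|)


Distances: |5-9|=4, |11-9|=2, |19-9|=10, |14-9|=5, |5-9|=4, |4-9|=5, |7-9|=2, |1-9|=8, |11-9|=2, |17-9|=8, |11-9|=2, |11-9|=2, |12-9|=3. 5 nearest: (11,A), (11,A), (11,B), (7,B), (11,B). Counts: {'A': 2, 'B': 3}. Majority class: B.

B


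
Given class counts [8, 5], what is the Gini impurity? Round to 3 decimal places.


Total = 13. Proportions: 8/13, 5/13. sum(p_i^2) = 0.5266. Gini = 1 - 0.5266 = 0.4734, which rounds to 0.473.

0.473


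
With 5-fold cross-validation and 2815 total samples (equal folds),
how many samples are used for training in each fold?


Each validation fold has 2815/5 = 563 samples. Training set = 2815 - 563 = 2252.

2252


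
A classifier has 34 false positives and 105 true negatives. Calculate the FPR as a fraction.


FPR = FP / (FP + TN) = 34 / 139 = 34/139.

34/139


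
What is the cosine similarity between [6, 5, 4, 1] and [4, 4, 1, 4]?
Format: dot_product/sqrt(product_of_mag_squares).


dot = 52. |a|^2 = 78, |b|^2 = 49. cos = 52/sqrt(3822).

52/sqrt(3822)


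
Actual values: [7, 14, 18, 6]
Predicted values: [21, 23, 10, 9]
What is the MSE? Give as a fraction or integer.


MSE = (1/4) * ((7-21)^2=196 + (14-23)^2=81 + (18-10)^2=64 + (6-9)^2=9). Sum = 350. MSE = 175/2.

175/2


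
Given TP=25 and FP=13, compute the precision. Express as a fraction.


Precision = TP / (TP + FP) = 25 / 38 = 25/38.

25/38


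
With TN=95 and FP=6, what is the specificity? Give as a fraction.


Specificity = TN / (TN + FP) = 95 / 101 = 95/101.

95/101


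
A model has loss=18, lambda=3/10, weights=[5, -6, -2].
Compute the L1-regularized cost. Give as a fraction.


L1 norm = sum(|w|) = 13. J = 18 + 3/10 * 13 = 219/10.

219/10


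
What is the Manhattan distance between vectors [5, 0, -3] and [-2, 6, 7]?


d = sum of absolute differences: |5--2|=7 + |0-6|=6 + |-3-7|=10 = 23.

23


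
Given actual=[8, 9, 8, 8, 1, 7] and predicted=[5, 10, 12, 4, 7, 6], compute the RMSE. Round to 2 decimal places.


MSE = 13.1667. RMSE = sqrt(13.1667) = 3.63.

3.63


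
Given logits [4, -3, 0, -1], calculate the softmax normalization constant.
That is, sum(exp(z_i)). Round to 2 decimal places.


Denom = e^4=54.5982 + e^-3=0.0498 + e^0=1.0000 + e^-1=0.3679. Sum = 56.0159, which rounds to 56.02.

56.02


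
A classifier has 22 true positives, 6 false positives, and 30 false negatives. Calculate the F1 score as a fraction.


Precision = 22/28 = 11/14. Recall = 22/52 = 11/26. F1 = 2*P*R/(P+R) = 11/20.

11/20


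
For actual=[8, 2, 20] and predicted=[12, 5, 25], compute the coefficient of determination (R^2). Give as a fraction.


Mean(y) = 10. SS_res = 50. SS_tot = 168. R^2 = 1 - 50/(168) = 59/84.

59/84


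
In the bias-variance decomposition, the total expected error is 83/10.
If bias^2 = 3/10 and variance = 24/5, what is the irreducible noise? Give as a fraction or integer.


Total error = bias^2 + variance + irreducible noise. So irreducible noise = 83/10 - 3/10 - 24/5 = 16/5.

16/5


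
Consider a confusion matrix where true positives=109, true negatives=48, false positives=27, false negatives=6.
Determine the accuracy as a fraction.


Accuracy = (TP + TN) / (TP + TN + FP + FN) = (109 + 48) / 190 = 157/190.

157/190


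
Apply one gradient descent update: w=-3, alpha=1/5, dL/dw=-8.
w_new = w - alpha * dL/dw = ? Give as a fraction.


w_new = -3 - 1/5 * -8 = -3 - -8/5 = -7/5.

-7/5


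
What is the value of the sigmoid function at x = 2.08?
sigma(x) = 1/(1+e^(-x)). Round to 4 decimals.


sigma(2.08) = 1/(1+e^(-2.08)) = 1/(1+0.124930) = 1/1.124930 = 0.8889.

0.8889


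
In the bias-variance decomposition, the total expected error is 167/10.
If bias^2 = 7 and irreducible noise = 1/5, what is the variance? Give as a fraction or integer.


Total error = bias^2 + variance + irreducible noise. So variance = 167/10 - 7 - 1/5 = 19/2.

19/2


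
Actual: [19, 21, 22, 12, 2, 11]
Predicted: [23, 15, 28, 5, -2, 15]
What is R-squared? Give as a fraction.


Mean(y) = 29/2. SS_res = 169. SS_tot = 587/2. R^2 = 1 - 169/(587/2) = 249/587.

249/587


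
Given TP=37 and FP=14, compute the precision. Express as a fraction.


Precision = TP / (TP + FP) = 37 / 51 = 37/51.

37/51


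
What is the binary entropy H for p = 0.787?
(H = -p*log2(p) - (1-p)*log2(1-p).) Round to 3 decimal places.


H = -0.787*log2(0.787) - 0.213*log2(0.213) = 0.747.

0.747


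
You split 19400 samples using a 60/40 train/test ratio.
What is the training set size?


Test set = 19400 * 40% = 7760. Training set = 19400 - 7760 = 11640.

11640


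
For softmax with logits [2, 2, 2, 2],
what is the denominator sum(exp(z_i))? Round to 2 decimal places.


Denom = e^2=7.3891 + e^2=7.3891 + e^2=7.3891 + e^2=7.3891. Sum = 29.5564, which rounds to 29.56.

29.56


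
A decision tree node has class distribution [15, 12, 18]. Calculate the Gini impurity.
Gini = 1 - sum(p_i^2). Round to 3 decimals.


Total = 45. Proportions: 15/45, 12/45, 18/45. sum(p_i^2) = 0.3422. Gini = 1 - 0.3422 = 0.6578, which rounds to 0.658.

0.658


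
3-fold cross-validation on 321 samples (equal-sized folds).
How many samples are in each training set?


Each validation fold has 321/3 = 107 samples. Training set = 321 - 107 = 214.

214


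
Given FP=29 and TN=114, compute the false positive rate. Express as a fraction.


FPR = FP / (FP + TN) = 29 / 143 = 29/143.

29/143


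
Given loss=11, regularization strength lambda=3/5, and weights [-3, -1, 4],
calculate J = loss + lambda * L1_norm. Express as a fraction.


L1 norm = sum(|w|) = 8. J = 11 + 3/5 * 8 = 79/5.

79/5


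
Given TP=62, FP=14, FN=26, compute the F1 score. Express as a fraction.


Precision = 62/76 = 31/38. Recall = 62/88 = 31/44. F1 = 2*P*R/(P+R) = 31/41.

31/41


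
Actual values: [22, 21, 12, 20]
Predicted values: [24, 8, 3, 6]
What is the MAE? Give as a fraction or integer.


MAE = (1/4) * (|22-24|=2 + |21-8|=13 + |12-3|=9 + |20-6|=14). Sum = 38. MAE = 19/2.

19/2
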